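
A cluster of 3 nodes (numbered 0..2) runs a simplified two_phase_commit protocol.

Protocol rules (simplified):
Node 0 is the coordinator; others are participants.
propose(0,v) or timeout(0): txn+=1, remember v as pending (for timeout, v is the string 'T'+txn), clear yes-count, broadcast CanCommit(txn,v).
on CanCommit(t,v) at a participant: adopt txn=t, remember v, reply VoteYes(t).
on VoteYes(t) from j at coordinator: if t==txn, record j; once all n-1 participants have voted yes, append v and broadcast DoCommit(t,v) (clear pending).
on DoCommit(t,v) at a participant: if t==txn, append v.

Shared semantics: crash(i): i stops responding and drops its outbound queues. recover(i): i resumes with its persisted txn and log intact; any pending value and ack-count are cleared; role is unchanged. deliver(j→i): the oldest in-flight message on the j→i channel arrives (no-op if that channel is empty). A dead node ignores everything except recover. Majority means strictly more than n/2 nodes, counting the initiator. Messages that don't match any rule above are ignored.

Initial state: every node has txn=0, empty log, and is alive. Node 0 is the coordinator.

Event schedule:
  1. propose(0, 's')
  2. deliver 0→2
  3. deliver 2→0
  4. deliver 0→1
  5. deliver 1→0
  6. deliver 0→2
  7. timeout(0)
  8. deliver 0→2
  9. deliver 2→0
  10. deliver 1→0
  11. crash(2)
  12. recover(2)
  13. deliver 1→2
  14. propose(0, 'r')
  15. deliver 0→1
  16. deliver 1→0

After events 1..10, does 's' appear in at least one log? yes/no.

yes

[1] propose(0,'s') → N0(coor t1 [-])
[2] deliver 0→2 → N2(part t1 [-])
[3] deliver 2→0 → ∅
[4] deliver 0→1 → N1(part t1 [-])
[5] deliver 1→0 → N0(coor t1 [s])
[6] deliver 0→2 → N2(part t1 [s])
[7] timeout(0) → N0(coor t2 [s])
[8] deliver 0→2 → N2(part t2 [s])
[9] deliver 2→0 → ∅
[10] deliver 1→0 → ∅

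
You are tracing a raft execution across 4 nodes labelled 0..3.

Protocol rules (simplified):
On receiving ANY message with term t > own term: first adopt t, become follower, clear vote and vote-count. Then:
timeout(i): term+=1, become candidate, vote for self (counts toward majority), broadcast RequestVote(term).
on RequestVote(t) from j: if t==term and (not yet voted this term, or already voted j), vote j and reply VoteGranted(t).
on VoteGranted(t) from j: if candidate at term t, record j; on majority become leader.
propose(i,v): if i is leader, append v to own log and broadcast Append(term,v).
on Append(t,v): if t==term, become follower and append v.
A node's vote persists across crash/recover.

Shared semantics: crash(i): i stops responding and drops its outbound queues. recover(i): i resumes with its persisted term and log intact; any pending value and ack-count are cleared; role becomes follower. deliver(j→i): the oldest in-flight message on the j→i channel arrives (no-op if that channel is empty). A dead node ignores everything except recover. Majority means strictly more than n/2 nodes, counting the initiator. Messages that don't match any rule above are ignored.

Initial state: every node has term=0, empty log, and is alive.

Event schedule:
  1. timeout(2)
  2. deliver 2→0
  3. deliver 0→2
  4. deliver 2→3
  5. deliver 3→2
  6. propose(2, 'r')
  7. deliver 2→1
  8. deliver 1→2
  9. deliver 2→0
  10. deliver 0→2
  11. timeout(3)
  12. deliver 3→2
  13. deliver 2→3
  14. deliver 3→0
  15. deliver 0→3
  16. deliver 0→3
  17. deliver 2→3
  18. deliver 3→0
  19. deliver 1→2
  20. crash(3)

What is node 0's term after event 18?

2

step 1 timeout(2): 2={cand,t=1,log=-}
step 2 deliver 2→0: 0={foll,t=1,log=-}
step 3 deliver 0→2: —
step 4 deliver 2→3: 3={foll,t=1,log=-}
step 5 deliver 3→2: 2={lead,t=1,log=-}
step 6 propose(2,'r'): 2={lead,t=1,log=r}
step 7 deliver 2→1: 1={foll,t=1,log=-}
step 8 deliver 1→2: —
step 9 deliver 2→0: 0={foll,t=1,log=r}
step 10 deliver 0→2: —
step 11 timeout(3): 3={cand,t=2,log=-}
step 12 deliver 3→2: 2={foll,t=2,log=r}
step 13 deliver 2→3: —
step 14 deliver 3→0: 0={foll,t=2,log=r}
step 15 deliver 0→3: —
step 16 deliver 0→3: —
step 17 deliver 2→3: 3={lead,t=2,log=-}
step 18 deliver 3→0: —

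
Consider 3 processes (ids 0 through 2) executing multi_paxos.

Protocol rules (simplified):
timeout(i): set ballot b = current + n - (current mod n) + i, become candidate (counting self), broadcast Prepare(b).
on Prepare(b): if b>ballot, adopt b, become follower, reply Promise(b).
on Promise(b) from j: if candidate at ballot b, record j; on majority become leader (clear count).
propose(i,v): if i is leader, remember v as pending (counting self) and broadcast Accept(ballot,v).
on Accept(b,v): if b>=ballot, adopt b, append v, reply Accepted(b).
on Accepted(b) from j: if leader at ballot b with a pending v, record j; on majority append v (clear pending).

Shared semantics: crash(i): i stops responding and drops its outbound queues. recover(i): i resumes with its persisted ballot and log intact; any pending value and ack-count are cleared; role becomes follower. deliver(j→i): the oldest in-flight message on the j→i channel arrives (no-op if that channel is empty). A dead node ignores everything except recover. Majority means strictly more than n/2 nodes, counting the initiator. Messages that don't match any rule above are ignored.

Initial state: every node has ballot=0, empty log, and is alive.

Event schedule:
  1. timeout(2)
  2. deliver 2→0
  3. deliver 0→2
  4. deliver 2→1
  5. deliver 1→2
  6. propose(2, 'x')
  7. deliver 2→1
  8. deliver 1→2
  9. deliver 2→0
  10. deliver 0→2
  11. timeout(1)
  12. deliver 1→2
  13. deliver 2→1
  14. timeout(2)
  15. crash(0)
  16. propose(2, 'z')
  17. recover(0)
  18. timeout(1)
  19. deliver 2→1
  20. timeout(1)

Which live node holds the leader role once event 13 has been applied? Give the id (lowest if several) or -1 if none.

step 1 timeout(2): 2={cand,b=5,log=-}
step 2 deliver 2→0: 0={foll,b=5,log=-}
step 3 deliver 0→2: 2={lead,b=5,log=-}
step 4 deliver 2→1: 1={foll,b=5,log=-}
step 5 deliver 1→2: —
step 6 propose(2,'x'): —
step 7 deliver 2→1: 1={foll,b=5,log=x}
step 8 deliver 1→2: 2={lead,b=5,log=x}
step 9 deliver 2→0: 0={foll,b=5,log=x}
step 10 deliver 0→2: —
step 11 timeout(1): 1={cand,b=7,log=x}
step 12 deliver 1→2: 2={foll,b=7,log=x}
step 13 deliver 2→1: 1={lead,b=7,log=x}

1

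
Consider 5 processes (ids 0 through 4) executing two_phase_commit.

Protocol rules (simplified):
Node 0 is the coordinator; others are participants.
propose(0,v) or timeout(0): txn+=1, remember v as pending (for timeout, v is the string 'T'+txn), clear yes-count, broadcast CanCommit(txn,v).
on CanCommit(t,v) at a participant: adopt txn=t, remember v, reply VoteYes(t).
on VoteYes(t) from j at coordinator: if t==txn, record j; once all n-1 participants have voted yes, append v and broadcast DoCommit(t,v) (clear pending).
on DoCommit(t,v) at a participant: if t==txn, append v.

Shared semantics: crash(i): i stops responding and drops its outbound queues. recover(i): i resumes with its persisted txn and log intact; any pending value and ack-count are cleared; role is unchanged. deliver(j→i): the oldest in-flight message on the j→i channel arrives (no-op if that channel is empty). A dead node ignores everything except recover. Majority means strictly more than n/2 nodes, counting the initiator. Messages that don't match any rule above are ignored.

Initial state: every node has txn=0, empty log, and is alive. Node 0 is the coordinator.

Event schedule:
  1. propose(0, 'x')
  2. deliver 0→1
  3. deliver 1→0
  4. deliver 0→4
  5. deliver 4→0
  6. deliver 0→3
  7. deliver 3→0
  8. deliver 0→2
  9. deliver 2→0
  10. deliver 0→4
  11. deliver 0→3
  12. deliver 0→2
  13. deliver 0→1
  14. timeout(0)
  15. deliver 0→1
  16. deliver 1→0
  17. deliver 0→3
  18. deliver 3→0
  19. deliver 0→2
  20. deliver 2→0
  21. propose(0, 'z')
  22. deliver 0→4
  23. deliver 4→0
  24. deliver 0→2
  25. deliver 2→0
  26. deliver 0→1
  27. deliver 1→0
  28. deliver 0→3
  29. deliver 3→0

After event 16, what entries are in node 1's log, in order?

1. propose(0,'x'):  <0:coor t1 ->
2. deliver 0→1:  <1:part t1 ->
3. deliver 1→0:  nop
4. deliver 0→4:  <4:part t1 ->
5. deliver 4→0:  nop
6. deliver 0→3:  <3:part t1 ->
7. deliver 3→0:  nop
8. deliver 0→2:  <2:part t1 ->
9. deliver 2→0:  <0:coor t1 x>
10. deliver 0→4:  <4:part t1 x>
11. deliver 0→3:  <3:part t1 x>
12. deliver 0→2:  <2:part t1 x>
13. deliver 0→1:  <1:part t1 x>
14. timeout(0):  <0:coor t2 x>
15. deliver 0→1:  <1:part t2 x>
16. deliver 1→0:  nop

x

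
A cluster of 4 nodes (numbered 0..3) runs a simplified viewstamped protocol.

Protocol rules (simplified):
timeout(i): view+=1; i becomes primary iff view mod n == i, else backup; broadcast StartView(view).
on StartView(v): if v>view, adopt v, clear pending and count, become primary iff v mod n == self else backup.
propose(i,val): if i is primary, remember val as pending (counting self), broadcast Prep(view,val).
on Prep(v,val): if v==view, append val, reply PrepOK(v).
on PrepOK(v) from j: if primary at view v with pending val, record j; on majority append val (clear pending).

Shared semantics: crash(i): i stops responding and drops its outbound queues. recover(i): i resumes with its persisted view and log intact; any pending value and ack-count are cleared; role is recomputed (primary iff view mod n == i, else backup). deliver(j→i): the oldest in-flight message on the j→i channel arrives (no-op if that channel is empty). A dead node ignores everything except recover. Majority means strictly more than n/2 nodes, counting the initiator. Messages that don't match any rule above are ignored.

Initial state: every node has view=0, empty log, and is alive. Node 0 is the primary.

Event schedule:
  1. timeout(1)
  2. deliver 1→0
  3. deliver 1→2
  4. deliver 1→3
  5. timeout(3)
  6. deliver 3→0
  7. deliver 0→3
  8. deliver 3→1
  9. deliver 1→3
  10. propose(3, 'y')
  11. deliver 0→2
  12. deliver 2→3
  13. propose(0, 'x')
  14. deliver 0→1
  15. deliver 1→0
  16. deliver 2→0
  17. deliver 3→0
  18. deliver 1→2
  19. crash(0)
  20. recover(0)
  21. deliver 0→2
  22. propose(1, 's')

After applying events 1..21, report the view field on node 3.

[1] timeout(1) → N1(prim v1 [-])
[2] deliver 1→0 → N0(back v1 [-])
[3] deliver 1→2 → N2(back v1 [-])
[4] deliver 1→3 → N3(back v1 [-])
[5] timeout(3) → N3(back v2 [-])
[6] deliver 3→0 → N0(back v2 [-])
[7] deliver 0→3 → ∅
[8] deliver 3→1 → N1(back v2 [-])
[9] deliver 1→3 → ∅
[10] propose(3,'y') → ∅
[11] deliver 0→2 → ∅
[12] deliver 2→3 → ∅
[13] propose(0,'x') → ∅
[14] deliver 0→1 → ∅
[15] deliver 1→0 → ∅
[16] deliver 2→0 → ∅
[17] deliver 3→0 → ∅
[18] deliver 1→2 → ∅
[19] crash(0) → N0(✗back v2 [-])
[20] recover(0) → N0(back v2 [-])
[21] deliver 0→2 → ∅

2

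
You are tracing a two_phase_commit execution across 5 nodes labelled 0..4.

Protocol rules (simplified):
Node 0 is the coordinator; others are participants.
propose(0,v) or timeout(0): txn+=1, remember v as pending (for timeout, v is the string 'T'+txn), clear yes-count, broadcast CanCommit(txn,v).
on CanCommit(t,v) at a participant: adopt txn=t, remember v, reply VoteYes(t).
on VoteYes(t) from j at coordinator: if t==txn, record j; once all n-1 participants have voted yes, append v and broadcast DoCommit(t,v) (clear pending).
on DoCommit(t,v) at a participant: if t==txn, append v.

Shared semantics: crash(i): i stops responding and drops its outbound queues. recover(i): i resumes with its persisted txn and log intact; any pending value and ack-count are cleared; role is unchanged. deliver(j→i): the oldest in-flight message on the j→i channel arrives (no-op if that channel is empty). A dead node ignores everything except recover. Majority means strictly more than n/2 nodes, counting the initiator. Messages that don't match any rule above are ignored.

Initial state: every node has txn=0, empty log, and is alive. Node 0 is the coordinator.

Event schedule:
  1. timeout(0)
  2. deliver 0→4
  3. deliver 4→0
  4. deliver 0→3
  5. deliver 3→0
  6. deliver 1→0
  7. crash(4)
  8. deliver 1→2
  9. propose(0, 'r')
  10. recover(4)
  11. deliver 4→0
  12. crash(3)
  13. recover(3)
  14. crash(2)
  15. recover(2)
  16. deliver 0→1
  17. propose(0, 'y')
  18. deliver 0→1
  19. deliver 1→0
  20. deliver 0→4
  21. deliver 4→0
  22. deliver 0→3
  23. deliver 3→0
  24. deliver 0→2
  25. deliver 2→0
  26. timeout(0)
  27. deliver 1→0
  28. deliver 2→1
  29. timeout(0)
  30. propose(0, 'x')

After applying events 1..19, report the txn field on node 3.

1

e1 timeout(0): 0[coor,t=1,-]
e2 deliver 0→4: 4[part,t=1,-]
e3 deliver 4→0: ·
e4 deliver 0→3: 3[part,t=1,-]
e5 deliver 3→0: ·
e6 deliver 1→0: ·
e7 crash(4): 4[✗part,t=1,-]
e8 deliver 1→2: ·
e9 propose(0,'r'): 0[coor,t=2,-]
e10 recover(4): 4[part,t=1,-]
e11 deliver 4→0: ·
e12 crash(3): 3[✗part,t=1,-]
e13 recover(3): 3[part,t=1,-]
e14 crash(2): 2[✗part,t=0,-]
e15 recover(2): 2[part,t=0,-]
e16 deliver 0→1: 1[part,t=1,-]
e17 propose(0,'y'): 0[coor,t=3,-]
e18 deliver 0→1: 1[part,t=2,-]
e19 deliver 1→0: ·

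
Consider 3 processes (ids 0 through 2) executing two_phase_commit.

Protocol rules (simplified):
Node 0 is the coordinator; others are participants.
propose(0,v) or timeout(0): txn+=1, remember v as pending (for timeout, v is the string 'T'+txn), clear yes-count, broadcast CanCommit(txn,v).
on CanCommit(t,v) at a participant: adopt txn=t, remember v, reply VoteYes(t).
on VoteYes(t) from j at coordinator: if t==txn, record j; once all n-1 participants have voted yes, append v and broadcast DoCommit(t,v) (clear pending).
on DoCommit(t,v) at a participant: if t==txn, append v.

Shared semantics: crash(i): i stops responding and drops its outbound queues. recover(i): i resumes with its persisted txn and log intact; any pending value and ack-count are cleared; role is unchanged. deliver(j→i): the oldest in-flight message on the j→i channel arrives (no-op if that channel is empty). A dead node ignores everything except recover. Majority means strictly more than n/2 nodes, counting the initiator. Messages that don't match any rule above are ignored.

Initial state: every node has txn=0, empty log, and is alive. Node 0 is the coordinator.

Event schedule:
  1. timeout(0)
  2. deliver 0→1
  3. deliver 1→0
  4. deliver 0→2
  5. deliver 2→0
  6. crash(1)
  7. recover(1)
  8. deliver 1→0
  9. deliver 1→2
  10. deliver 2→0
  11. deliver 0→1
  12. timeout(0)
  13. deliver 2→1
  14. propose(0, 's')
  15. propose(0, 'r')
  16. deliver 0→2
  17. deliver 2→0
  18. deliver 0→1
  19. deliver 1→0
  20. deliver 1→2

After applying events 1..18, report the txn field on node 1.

e1 timeout(0): 0[coor,t=1,-]
e2 deliver 0→1: 1[part,t=1,-]
e3 deliver 1→0: ·
e4 deliver 0→2: 2[part,t=1,-]
e5 deliver 2→0: 0[coor,t=1,T1]
e6 crash(1): 1[✗part,t=1,-]
e7 recover(1): 1[part,t=1,-]
e8 deliver 1→0: ·
e9 deliver 1→2: ·
e10 deliver 2→0: ·
e11 deliver 0→1: 1[part,t=1,T1]
e12 timeout(0): 0[coor,t=2,T1]
e13 deliver 2→1: ·
e14 propose(0,'s'): 0[coor,t=3,T1]
e15 propose(0,'r'): 0[coor,t=4,T1]
e16 deliver 0→2: 2[part,t=1,T1]
e17 deliver 2→0: ·
e18 deliver 0→1: 1[part,t=2,T1]

2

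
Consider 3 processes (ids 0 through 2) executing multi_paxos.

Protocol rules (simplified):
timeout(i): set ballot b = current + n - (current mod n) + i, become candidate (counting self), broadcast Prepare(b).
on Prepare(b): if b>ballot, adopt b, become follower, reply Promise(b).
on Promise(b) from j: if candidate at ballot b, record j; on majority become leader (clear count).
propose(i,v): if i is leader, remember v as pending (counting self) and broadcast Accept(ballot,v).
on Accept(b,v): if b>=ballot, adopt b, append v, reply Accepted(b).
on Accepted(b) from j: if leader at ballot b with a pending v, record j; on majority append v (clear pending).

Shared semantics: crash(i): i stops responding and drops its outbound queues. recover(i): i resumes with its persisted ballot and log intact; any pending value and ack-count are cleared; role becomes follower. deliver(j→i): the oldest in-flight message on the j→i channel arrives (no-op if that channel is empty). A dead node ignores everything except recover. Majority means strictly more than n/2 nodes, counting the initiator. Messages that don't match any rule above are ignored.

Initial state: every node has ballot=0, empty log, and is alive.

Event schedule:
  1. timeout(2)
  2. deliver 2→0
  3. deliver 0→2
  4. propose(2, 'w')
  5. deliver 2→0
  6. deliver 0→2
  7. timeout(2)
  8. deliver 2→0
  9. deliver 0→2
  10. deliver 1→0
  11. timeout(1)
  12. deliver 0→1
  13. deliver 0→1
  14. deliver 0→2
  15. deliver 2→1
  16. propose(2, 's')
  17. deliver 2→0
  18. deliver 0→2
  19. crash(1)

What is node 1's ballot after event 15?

after 1 — timeout(2): n2:cand/b5/[-]
after 2 — deliver 2→0: n0:foll/b5/[-]
after 3 — deliver 0→2: n2:lead/b5/[-]
after 4 — propose(2,'w'): ·
after 5 — deliver 2→0: n0:foll/b5/[w]
after 6 — deliver 0→2: n2:lead/b5/[w]
after 7 — timeout(2): n2:cand/b8/[w]
after 8 — deliver 2→0: n0:foll/b8/[w]
after 9 — deliver 0→2: n2:lead/b8/[w]
after 10 — deliver 1→0: ·
after 11 — timeout(1): n1:cand/b4/[-]
after 12 — deliver 0→1: ·
after 13 — deliver 0→1: ·
after 14 — deliver 0→2: ·
after 15 — deliver 2→1: n1:foll/b5/[-]

5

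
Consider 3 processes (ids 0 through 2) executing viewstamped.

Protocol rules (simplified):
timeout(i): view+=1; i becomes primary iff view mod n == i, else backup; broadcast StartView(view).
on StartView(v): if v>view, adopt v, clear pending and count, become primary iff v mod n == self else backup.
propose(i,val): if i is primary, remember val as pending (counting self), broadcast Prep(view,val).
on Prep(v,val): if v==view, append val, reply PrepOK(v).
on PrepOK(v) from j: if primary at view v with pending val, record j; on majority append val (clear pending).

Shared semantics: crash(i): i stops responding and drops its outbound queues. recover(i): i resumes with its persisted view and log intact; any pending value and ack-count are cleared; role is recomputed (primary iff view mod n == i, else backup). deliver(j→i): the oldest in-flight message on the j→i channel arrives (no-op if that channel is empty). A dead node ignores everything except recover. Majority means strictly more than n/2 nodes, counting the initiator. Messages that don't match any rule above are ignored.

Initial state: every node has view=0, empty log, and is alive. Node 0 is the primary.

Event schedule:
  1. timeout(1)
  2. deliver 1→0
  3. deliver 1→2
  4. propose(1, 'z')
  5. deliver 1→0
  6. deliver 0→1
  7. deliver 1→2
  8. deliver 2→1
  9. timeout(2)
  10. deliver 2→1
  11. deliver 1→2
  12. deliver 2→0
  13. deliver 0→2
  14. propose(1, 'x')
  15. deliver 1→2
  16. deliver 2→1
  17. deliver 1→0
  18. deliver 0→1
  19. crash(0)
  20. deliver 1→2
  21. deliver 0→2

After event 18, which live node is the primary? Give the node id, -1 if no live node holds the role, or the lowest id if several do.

step 1 timeout(1): 1={prim,v=1,log=-}
step 2 deliver 1→0: 0={back,v=1,log=-}
step 3 deliver 1→2: 2={back,v=1,log=-}
step 4 propose(1,'z'): —
step 5 deliver 1→0: 0={back,v=1,log=z}
step 6 deliver 0→1: 1={prim,v=1,log=z}
step 7 deliver 1→2: 2={back,v=1,log=z}
step 8 deliver 2→1: —
step 9 timeout(2): 2={prim,v=2,log=z}
step 10 deliver 2→1: 1={back,v=2,log=z}
step 11 deliver 1→2: —
step 12 deliver 2→0: 0={back,v=2,log=z}
step 13 deliver 0→2: —
step 14 propose(1,'x'): —
step 15 deliver 1→2: —
step 16 deliver 2→1: —
step 17 deliver 1→0: —
step 18 deliver 0→1: —

2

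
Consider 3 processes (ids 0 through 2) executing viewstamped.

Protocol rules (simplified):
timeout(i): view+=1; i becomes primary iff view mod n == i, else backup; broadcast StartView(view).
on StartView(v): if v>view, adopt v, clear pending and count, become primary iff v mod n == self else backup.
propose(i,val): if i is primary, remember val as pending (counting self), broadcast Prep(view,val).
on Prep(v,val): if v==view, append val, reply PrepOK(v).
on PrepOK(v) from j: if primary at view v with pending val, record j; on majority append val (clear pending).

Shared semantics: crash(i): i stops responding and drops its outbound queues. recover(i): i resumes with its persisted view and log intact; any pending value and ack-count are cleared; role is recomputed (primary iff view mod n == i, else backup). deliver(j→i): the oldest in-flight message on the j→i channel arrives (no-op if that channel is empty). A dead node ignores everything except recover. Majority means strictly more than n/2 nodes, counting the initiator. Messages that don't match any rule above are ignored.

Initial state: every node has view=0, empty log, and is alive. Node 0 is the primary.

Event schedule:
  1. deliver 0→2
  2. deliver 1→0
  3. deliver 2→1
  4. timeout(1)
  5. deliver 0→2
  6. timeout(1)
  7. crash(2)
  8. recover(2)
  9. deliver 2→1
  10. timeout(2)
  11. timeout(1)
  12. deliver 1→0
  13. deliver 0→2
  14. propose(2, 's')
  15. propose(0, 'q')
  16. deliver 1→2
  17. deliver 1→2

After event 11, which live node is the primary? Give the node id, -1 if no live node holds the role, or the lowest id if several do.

[1] deliver 0→2 → ∅
[2] deliver 1→0 → ∅
[3] deliver 2→1 → ∅
[4] timeout(1) → N1(prim v1 [-])
[5] deliver 0→2 → ∅
[6] timeout(1) → N1(back v2 [-])
[7] crash(2) → N2(✗back v0 [-])
[8] recover(2) → N2(back v0 [-])
[9] deliver 2→1 → ∅
[10] timeout(2) → N2(back v1 [-])
[11] timeout(1) → N1(back v3 [-])

0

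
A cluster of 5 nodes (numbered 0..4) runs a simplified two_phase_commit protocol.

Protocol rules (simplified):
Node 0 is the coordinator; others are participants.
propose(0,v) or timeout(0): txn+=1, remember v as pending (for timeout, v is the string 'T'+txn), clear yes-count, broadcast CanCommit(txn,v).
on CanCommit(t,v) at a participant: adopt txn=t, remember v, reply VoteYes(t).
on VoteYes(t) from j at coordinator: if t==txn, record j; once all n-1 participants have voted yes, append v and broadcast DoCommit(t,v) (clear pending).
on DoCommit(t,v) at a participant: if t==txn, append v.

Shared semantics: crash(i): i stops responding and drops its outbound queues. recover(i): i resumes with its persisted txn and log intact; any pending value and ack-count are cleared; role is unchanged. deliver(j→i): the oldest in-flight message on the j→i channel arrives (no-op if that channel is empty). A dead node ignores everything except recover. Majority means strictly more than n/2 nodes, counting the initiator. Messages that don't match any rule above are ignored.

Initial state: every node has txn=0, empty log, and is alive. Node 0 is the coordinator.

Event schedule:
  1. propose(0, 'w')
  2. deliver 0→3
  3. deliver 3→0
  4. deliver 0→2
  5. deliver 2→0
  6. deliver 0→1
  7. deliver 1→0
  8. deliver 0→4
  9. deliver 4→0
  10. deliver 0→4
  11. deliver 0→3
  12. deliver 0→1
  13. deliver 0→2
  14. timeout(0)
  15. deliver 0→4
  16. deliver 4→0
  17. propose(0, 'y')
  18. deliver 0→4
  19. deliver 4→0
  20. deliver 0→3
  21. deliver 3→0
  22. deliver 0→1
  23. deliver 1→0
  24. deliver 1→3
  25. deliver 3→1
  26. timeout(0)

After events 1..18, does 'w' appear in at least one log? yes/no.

[1] propose(0,'w') → N0(coor t1 [-])
[2] deliver 0→3 → N3(part t1 [-])
[3] deliver 3→0 → ∅
[4] deliver 0→2 → N2(part t1 [-])
[5] deliver 2→0 → ∅
[6] deliver 0→1 → N1(part t1 [-])
[7] deliver 1→0 → ∅
[8] deliver 0→4 → N4(part t1 [-])
[9] deliver 4→0 → N0(coor t1 [w])
[10] deliver 0→4 → N4(part t1 [w])
[11] deliver 0→3 → N3(part t1 [w])
[12] deliver 0→1 → N1(part t1 [w])
[13] deliver 0→2 → N2(part t1 [w])
[14] timeout(0) → N0(coor t2 [w])
[15] deliver 0→4 → N4(part t2 [w])
[16] deliver 4→0 → ∅
[17] propose(0,'y') → N0(coor t3 [w])
[18] deliver 0→4 → N4(part t3 [w])

yes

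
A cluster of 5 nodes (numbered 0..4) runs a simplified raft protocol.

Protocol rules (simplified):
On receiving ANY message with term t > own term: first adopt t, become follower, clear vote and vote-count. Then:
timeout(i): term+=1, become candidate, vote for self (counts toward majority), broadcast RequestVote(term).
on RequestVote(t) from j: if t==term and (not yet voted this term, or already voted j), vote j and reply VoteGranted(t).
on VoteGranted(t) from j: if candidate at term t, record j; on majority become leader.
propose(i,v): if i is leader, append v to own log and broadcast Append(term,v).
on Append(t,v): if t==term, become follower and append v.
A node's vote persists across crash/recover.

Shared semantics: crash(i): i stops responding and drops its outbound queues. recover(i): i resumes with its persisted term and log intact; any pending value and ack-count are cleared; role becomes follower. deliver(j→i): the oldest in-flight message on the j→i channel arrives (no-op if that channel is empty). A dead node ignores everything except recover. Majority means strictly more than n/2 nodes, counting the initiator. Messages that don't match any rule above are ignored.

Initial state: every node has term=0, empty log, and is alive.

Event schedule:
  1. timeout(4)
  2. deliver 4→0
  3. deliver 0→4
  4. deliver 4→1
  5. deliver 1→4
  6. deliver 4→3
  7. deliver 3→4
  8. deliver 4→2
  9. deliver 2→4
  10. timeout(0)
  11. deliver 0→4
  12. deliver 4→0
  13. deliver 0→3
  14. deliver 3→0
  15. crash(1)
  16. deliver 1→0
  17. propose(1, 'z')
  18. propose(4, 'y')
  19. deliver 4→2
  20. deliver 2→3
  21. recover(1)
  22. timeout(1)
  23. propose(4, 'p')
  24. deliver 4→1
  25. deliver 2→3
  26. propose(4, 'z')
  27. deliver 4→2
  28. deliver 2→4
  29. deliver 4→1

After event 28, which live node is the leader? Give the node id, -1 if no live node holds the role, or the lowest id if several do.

step 1 timeout(4): 4={cand,t=1,log=-}
step 2 deliver 4→0: 0={foll,t=1,log=-}
step 3 deliver 0→4: —
step 4 deliver 4→1: 1={foll,t=1,log=-}
step 5 deliver 1→4: 4={lead,t=1,log=-}
step 6 deliver 4→3: 3={foll,t=1,log=-}
step 7 deliver 3→4: —
step 8 deliver 4→2: 2={foll,t=1,log=-}
step 9 deliver 2→4: —
step 10 timeout(0): 0={cand,t=2,log=-}
step 11 deliver 0→4: 4={foll,t=2,log=-}
step 12 deliver 4→0: —
step 13 deliver 0→3: 3={foll,t=2,log=-}
step 14 deliver 3→0: 0={lead,t=2,log=-}
step 15 crash(1): 1={✗foll,t=1,log=-}
step 16 deliver 1→0: —
step 17 propose(1,'z'): —
step 18 propose(4,'y'): —
step 19 deliver 4→2: —
step 20 deliver 2→3: —
step 21 recover(1): 1={foll,t=1,log=-}
step 22 timeout(1): 1={cand,t=2,log=-}
step 23 propose(4,'p'): —
step 24 deliver 4→1: —
step 25 deliver 2→3: —
step 26 propose(4,'z'): —
step 27 deliver 4→2: —
step 28 deliver 2→4: —

0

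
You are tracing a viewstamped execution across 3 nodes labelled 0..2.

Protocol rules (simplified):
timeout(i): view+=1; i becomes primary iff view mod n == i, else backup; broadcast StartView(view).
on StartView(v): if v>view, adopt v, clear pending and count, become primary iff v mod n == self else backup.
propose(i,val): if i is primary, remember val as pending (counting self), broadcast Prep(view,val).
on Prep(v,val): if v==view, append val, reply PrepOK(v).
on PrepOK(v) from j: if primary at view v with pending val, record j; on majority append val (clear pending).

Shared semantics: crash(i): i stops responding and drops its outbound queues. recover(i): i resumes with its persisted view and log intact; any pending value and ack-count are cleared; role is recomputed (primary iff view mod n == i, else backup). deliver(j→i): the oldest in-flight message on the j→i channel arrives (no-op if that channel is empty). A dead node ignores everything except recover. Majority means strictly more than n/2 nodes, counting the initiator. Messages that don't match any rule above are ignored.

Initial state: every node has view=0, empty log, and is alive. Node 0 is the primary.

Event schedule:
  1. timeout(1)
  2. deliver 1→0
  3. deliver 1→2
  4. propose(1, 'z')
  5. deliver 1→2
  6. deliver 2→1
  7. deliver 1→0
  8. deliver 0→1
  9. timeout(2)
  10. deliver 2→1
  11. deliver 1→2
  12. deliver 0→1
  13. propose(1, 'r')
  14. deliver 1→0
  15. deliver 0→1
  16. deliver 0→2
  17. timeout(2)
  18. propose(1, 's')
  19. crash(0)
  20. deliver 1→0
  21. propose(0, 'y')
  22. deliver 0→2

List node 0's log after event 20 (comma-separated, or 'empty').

z

1. timeout(1):  <1:prim v1 ->
2. deliver 1→0:  <0:back v1 ->
3. deliver 1→2:  <2:back v1 ->
4. propose(1,'z'):  nop
5. deliver 1→2:  <2:back v1 z>
6. deliver 2→1:  <1:prim v1 z>
7. deliver 1→0:  <0:back v1 z>
8. deliver 0→1:  nop
9. timeout(2):  <2:prim v2 z>
10. deliver 2→1:  <1:back v2 z>
11. deliver 1→2:  nop
12. deliver 0→1:  nop
13. propose(1,'r'):  nop
14. deliver 1→0:  nop
15. deliver 0→1:  nop
16. deliver 0→2:  nop
17. timeout(2):  <2:back v3 z>
18. propose(1,'s'):  nop
19. crash(0):  <0:✗back v1 z>
20. deliver 1→0:  nop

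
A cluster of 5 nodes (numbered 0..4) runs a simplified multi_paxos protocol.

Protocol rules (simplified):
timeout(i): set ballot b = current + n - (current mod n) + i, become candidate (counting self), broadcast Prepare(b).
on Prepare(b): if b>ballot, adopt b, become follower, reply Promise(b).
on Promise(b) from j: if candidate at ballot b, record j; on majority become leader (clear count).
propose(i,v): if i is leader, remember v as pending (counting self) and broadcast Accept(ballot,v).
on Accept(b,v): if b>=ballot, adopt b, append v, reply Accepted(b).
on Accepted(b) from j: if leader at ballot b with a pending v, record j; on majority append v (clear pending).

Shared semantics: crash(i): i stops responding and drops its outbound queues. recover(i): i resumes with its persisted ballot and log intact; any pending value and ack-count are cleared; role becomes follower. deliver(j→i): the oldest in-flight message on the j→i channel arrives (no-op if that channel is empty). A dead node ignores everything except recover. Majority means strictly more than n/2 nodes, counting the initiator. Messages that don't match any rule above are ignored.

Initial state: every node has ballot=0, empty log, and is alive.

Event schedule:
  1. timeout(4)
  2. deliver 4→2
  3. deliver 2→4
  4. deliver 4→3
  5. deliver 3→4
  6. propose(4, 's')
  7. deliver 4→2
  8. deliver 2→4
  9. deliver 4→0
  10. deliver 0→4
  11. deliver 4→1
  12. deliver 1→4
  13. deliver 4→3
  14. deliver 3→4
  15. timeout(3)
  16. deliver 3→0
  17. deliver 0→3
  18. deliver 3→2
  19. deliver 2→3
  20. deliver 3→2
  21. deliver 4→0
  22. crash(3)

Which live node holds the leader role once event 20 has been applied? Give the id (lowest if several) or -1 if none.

3

e1 timeout(4): 4[cand,b=9,-]
e2 deliver 4→2: 2[foll,b=9,-]
e3 deliver 2→4: ·
e4 deliver 4→3: 3[foll,b=9,-]
e5 deliver 3→4: 4[lead,b=9,-]
e6 propose(4,'s'): ·
e7 deliver 4→2: 2[foll,b=9,s]
e8 deliver 2→4: ·
e9 deliver 4→0: 0[foll,b=9,-]
e10 deliver 0→4: ·
e11 deliver 4→1: 1[foll,b=9,-]
e12 deliver 1→4: ·
e13 deliver 4→3: 3[foll,b=9,s]
e14 deliver 3→4: 4[lead,b=9,s]
e15 timeout(3): 3[cand,b=13,s]
e16 deliver 3→0: 0[foll,b=13,-]
e17 deliver 0→3: ·
e18 deliver 3→2: 2[foll,b=13,s]
e19 deliver 2→3: 3[lead,b=13,s]
e20 deliver 3→2: ·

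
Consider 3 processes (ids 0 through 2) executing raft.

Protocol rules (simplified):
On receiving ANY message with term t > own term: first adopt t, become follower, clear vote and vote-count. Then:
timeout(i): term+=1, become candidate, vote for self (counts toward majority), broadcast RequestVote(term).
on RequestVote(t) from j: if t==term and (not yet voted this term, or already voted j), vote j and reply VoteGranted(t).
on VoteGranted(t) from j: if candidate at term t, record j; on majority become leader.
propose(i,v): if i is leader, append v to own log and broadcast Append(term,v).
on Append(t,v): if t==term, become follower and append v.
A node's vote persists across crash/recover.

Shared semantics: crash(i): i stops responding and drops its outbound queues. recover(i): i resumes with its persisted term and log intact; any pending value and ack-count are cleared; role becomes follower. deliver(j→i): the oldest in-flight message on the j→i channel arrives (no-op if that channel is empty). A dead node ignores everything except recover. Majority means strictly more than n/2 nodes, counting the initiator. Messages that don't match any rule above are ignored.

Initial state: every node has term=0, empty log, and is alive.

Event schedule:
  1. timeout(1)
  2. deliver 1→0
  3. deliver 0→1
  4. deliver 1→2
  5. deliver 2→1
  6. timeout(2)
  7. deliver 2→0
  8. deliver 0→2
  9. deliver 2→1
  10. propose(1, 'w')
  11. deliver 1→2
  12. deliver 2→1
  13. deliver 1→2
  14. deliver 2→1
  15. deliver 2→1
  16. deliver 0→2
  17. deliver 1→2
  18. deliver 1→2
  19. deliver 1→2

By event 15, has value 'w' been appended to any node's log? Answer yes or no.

no

step 1 timeout(1): 1={cand,t=1,log=-}
step 2 deliver 1→0: 0={foll,t=1,log=-}
step 3 deliver 0→1: 1={lead,t=1,log=-}
step 4 deliver 1→2: 2={foll,t=1,log=-}
step 5 deliver 2→1: —
step 6 timeout(2): 2={cand,t=2,log=-}
step 7 deliver 2→0: 0={foll,t=2,log=-}
step 8 deliver 0→2: 2={lead,t=2,log=-}
step 9 deliver 2→1: 1={foll,t=2,log=-}
step 10 propose(1,'w'): —
step 11 deliver 1→2: —
step 12 deliver 2→1: —
step 13 deliver 1→2: —
step 14 deliver 2→1: —
step 15 deliver 2→1: —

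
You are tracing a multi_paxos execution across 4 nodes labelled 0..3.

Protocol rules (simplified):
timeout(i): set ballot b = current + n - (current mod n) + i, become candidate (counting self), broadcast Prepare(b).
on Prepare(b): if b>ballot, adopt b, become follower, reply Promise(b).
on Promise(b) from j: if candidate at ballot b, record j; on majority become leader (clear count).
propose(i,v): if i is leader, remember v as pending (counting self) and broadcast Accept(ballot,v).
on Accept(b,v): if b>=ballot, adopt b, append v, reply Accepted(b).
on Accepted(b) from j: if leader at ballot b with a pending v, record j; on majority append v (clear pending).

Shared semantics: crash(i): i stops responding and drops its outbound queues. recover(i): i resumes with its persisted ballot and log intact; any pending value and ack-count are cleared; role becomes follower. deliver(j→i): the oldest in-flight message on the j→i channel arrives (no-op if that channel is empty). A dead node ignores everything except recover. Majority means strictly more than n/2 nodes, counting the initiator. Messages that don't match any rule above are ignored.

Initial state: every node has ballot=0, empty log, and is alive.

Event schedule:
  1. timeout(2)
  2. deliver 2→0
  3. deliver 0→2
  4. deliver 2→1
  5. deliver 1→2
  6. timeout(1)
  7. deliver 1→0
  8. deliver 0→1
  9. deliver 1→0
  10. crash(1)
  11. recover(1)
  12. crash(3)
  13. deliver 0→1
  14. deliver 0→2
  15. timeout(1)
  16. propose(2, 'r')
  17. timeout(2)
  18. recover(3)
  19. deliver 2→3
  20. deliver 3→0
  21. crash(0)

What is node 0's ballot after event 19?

1. timeout(2):  <2:cand b6 ->
2. deliver 2→0:  <0:foll b6 ->
3. deliver 0→2:  nop
4. deliver 2→1:  <1:foll b6 ->
5. deliver 1→2:  <2:lead b6 ->
6. timeout(1):  <1:cand b9 ->
7. deliver 1→0:  <0:foll b9 ->
8. deliver 0→1:  nop
9. deliver 1→0:  nop
10. crash(1):  <1:✗cand b9 ->
11. recover(1):  <1:foll b9 ->
12. crash(3):  <3:✗foll b0 ->
13. deliver 0→1:  nop
14. deliver 0→2:  nop
15. timeout(1):  <1:cand b13 ->
16. propose(2,'r'):  nop
17. timeout(2):  <2:cand b10 ->
18. recover(3):  <3:foll b0 ->
19. deliver 2→3:  <3:foll b6 ->

9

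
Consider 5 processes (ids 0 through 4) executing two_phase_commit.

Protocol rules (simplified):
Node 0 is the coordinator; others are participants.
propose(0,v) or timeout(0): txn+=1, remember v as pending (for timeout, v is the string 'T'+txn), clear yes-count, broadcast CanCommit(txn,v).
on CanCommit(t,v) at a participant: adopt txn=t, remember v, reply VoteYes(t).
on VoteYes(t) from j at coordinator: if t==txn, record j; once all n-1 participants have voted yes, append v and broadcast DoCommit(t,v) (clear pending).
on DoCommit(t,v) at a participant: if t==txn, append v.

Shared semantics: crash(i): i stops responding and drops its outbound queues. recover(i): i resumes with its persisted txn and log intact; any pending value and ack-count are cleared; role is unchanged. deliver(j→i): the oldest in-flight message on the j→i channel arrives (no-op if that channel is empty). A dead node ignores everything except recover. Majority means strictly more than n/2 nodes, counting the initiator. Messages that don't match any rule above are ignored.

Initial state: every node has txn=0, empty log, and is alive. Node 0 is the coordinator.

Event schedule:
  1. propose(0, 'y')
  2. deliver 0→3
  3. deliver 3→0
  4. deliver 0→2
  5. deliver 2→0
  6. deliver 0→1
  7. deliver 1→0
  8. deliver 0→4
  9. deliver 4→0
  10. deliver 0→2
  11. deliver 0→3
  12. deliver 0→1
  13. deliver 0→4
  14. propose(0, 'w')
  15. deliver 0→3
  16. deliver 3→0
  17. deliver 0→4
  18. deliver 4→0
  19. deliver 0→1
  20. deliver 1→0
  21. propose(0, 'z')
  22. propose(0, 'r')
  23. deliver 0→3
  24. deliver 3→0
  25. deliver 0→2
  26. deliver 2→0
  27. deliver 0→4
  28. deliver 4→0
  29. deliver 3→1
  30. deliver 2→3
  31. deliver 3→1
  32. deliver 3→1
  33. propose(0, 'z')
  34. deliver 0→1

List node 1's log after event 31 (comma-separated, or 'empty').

1. propose(0,'y'):  <0:coor t1 ->
2. deliver 0→3:  <3:part t1 ->
3. deliver 3→0:  nop
4. deliver 0→2:  <2:part t1 ->
5. deliver 2→0:  nop
6. deliver 0→1:  <1:part t1 ->
7. deliver 1→0:  nop
8. deliver 0→4:  <4:part t1 ->
9. deliver 4→0:  <0:coor t1 y>
10. deliver 0→2:  <2:part t1 y>
11. deliver 0→3:  <3:part t1 y>
12. deliver 0→1:  <1:part t1 y>
13. deliver 0→4:  <4:part t1 y>
14. propose(0,'w'):  <0:coor t2 y>
15. deliver 0→3:  <3:part t2 y>
16. deliver 3→0:  nop
17. deliver 0→4:  <4:part t2 y>
18. deliver 4→0:  nop
19. deliver 0→1:  <1:part t2 y>
20. deliver 1→0:  nop
21. propose(0,'z'):  <0:coor t3 y>
22. propose(0,'r'):  <0:coor t4 y>
23. deliver 0→3:  <3:part t3 y>
24. deliver 3→0:  nop
25. deliver 0→2:  <2:part t2 y>
26. deliver 2→0:  nop
27. deliver 0→4:  <4:part t3 y>
28. deliver 4→0:  nop
29. deliver 3→1:  nop
30. deliver 2→3:  nop
31. deliver 3→1:  nop

y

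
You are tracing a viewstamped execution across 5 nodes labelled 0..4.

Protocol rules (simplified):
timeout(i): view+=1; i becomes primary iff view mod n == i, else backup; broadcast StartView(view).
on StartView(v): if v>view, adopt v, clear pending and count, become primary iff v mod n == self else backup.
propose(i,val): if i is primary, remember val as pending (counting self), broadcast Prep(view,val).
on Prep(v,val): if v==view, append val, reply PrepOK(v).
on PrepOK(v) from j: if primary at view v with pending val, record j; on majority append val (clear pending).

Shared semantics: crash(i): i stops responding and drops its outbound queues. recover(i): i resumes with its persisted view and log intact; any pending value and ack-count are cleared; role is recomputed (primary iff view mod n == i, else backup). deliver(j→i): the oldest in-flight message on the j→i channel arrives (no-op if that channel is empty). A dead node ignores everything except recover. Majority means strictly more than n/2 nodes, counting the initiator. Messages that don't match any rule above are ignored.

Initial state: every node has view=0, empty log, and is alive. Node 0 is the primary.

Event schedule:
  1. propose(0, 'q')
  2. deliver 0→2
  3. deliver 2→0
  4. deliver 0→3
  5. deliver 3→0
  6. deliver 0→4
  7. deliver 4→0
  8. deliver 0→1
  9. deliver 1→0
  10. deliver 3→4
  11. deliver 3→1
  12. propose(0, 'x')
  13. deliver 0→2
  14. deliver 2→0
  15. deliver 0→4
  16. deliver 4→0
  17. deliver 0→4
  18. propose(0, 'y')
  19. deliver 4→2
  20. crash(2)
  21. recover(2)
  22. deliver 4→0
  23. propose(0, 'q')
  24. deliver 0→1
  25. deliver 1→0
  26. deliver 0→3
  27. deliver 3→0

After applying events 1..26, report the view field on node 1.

0

[1] propose(0,'q') → ∅
[2] deliver 0→2 → N2(back v0 [q])
[3] deliver 2→0 → ∅
[4] deliver 0→3 → N3(back v0 [q])
[5] deliver 3→0 → N0(prim v0 [q])
[6] deliver 0→4 → N4(back v0 [q])
[7] deliver 4→0 → ∅
[8] deliver 0→1 → N1(back v0 [q])
[9] deliver 1→0 → ∅
[10] deliver 3→4 → ∅
[11] deliver 3→1 → ∅
[12] propose(0,'x') → ∅
[13] deliver 0→2 → N2(back v0 [q,x])
[14] deliver 2→0 → ∅
[15] deliver 0→4 → N4(back v0 [q,x])
[16] deliver 4→0 → N0(prim v0 [q,x])
[17] deliver 0→4 → ∅
[18] propose(0,'y') → ∅
[19] deliver 4→2 → ∅
[20] crash(2) → N2(✗back v0 [q,x])
[21] recover(2) → N2(back v0 [q,x])
[22] deliver 4→0 → ∅
[23] propose(0,'q') → ∅
[24] deliver 0→1 → N1(back v0 [q,x])
[25] deliver 1→0 → ∅
[26] deliver 0→3 → N3(back v0 [q,x])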